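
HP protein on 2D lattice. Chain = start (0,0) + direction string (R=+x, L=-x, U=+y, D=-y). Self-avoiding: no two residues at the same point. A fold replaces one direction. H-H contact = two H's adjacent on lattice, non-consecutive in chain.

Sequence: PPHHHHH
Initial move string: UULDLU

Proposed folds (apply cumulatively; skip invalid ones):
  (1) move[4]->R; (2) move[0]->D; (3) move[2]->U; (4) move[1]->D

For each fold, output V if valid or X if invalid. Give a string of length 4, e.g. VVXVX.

Answer: XXXX

Derivation:
Initial: UULDLU -> [(0, 0), (0, 1), (0, 2), (-1, 2), (-1, 1), (-2, 1), (-2, 2)]
Fold 1: move[4]->R => UULDRU INVALID (collision), skipped
Fold 2: move[0]->D => DULDLU INVALID (collision), skipped
Fold 3: move[2]->U => UUUDLU INVALID (collision), skipped
Fold 4: move[1]->D => UDLDLU INVALID (collision), skipped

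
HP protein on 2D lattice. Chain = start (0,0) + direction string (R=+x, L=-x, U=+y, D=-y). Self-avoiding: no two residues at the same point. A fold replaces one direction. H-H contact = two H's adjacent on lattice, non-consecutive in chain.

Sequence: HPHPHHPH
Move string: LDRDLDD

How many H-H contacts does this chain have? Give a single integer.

Positions: [(0, 0), (-1, 0), (-1, -1), (0, -1), (0, -2), (-1, -2), (-1, -3), (-1, -4)]
H-H contact: residue 2 @(-1,-1) - residue 5 @(-1, -2)

Answer: 1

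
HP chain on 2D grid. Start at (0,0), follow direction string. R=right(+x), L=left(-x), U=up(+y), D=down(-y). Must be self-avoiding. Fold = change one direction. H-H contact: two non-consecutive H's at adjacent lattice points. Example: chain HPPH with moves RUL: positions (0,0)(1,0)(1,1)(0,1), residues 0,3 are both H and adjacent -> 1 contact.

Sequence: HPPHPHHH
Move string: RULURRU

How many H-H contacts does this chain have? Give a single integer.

Answer: 1

Derivation:
Positions: [(0, 0), (1, 0), (1, 1), (0, 1), (0, 2), (1, 2), (2, 2), (2, 3)]
H-H contact: residue 0 @(0,0) - residue 3 @(0, 1)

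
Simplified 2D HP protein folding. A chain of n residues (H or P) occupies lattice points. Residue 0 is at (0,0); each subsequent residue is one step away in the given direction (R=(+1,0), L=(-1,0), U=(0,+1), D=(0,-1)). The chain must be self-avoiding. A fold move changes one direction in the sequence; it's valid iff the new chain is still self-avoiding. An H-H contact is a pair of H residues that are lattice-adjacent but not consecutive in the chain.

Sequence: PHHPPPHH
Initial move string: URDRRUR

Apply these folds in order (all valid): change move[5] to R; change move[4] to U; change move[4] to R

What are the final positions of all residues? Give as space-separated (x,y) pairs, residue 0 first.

Answer: (0,0) (0,1) (1,1) (1,0) (2,0) (3,0) (4,0) (5,0)

Derivation:
Initial moves: URDRRUR
Fold: move[5]->R => URDRRRR (positions: [(0, 0), (0, 1), (1, 1), (1, 0), (2, 0), (3, 0), (4, 0), (5, 0)])
Fold: move[4]->U => URDRURR (positions: [(0, 0), (0, 1), (1, 1), (1, 0), (2, 0), (2, 1), (3, 1), (4, 1)])
Fold: move[4]->R => URDRRRR (positions: [(0, 0), (0, 1), (1, 1), (1, 0), (2, 0), (3, 0), (4, 0), (5, 0)])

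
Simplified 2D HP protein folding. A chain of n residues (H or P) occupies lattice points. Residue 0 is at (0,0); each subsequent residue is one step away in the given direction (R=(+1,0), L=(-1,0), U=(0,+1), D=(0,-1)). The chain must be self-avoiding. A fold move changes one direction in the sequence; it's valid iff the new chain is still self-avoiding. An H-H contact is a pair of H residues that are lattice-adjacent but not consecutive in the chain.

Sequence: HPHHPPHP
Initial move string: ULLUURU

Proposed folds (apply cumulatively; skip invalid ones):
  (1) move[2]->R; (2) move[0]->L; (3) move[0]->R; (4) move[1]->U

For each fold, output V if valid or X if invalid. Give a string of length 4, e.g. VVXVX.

Initial: ULLUURU -> [(0, 0), (0, 1), (-1, 1), (-2, 1), (-2, 2), (-2, 3), (-1, 3), (-1, 4)]
Fold 1: move[2]->R => ULRUURU INVALID (collision), skipped
Fold 2: move[0]->L => LLLUURU VALID
Fold 3: move[0]->R => RLLUURU INVALID (collision), skipped
Fold 4: move[1]->U => LULUURU VALID

Answer: XVXV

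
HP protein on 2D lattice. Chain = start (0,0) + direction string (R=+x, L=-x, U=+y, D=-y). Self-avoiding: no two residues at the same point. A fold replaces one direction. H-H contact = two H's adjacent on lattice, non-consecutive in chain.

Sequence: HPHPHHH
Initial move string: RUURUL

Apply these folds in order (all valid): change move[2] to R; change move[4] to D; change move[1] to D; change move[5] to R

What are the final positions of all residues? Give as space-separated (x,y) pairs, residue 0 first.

Answer: (0,0) (1,0) (1,-1) (2,-1) (3,-1) (3,-2) (4,-2)

Derivation:
Initial moves: RUURUL
Fold: move[2]->R => RURRUL (positions: [(0, 0), (1, 0), (1, 1), (2, 1), (3, 1), (3, 2), (2, 2)])
Fold: move[4]->D => RURRDL (positions: [(0, 0), (1, 0), (1, 1), (2, 1), (3, 1), (3, 0), (2, 0)])
Fold: move[1]->D => RDRRDL (positions: [(0, 0), (1, 0), (1, -1), (2, -1), (3, -1), (3, -2), (2, -2)])
Fold: move[5]->R => RDRRDR (positions: [(0, 0), (1, 0), (1, -1), (2, -1), (3, -1), (3, -2), (4, -2)])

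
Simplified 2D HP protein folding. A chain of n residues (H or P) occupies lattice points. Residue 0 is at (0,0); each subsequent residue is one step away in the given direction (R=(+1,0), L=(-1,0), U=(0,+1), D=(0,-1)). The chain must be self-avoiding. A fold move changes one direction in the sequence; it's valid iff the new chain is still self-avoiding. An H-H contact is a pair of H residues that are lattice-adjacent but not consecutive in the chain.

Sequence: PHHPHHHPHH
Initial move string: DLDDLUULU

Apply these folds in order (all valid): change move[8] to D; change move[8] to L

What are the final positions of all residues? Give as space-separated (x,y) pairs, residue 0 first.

Initial moves: DLDDLUULU
Fold: move[8]->D => DLDDLUULD (positions: [(0, 0), (0, -1), (-1, -1), (-1, -2), (-1, -3), (-2, -3), (-2, -2), (-2, -1), (-3, -1), (-3, -2)])
Fold: move[8]->L => DLDDLUULL (positions: [(0, 0), (0, -1), (-1, -1), (-1, -2), (-1, -3), (-2, -3), (-2, -2), (-2, -1), (-3, -1), (-4, -1)])

Answer: (0,0) (0,-1) (-1,-1) (-1,-2) (-1,-3) (-2,-3) (-2,-2) (-2,-1) (-3,-1) (-4,-1)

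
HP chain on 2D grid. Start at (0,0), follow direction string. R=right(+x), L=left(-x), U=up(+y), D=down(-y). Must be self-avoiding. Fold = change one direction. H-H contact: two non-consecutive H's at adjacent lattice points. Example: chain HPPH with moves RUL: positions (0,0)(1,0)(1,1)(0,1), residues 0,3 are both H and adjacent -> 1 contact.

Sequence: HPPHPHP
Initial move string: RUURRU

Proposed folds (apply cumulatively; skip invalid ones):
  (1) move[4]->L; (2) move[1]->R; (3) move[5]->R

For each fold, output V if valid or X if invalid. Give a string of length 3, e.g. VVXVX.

Initial: RUURRU -> [(0, 0), (1, 0), (1, 1), (1, 2), (2, 2), (3, 2), (3, 3)]
Fold 1: move[4]->L => RUURLU INVALID (collision), skipped
Fold 2: move[1]->R => RRURRU VALID
Fold 3: move[5]->R => RRURRR VALID

Answer: XVV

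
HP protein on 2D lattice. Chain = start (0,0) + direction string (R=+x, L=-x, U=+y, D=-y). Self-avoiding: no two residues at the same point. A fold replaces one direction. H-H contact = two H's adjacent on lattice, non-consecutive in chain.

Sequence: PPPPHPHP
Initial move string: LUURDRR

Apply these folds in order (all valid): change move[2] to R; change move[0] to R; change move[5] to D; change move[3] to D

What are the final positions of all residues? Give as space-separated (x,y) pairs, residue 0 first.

Initial moves: LUURDRR
Fold: move[2]->R => LURRDRR (positions: [(0, 0), (-1, 0), (-1, 1), (0, 1), (1, 1), (1, 0), (2, 0), (3, 0)])
Fold: move[0]->R => RURRDRR (positions: [(0, 0), (1, 0), (1, 1), (2, 1), (3, 1), (3, 0), (4, 0), (5, 0)])
Fold: move[5]->D => RURRDDR (positions: [(0, 0), (1, 0), (1, 1), (2, 1), (3, 1), (3, 0), (3, -1), (4, -1)])
Fold: move[3]->D => RURDDDR (positions: [(0, 0), (1, 0), (1, 1), (2, 1), (2, 0), (2, -1), (2, -2), (3, -2)])

Answer: (0,0) (1,0) (1,1) (2,1) (2,0) (2,-1) (2,-2) (3,-2)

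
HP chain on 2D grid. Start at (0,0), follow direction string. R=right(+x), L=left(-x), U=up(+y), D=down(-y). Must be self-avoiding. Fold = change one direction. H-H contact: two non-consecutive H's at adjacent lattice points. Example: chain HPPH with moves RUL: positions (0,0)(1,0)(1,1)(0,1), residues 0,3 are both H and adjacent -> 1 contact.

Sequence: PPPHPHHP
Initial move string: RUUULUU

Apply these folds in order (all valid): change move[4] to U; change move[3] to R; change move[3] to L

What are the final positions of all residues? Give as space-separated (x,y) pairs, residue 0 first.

Initial moves: RUUULUU
Fold: move[4]->U => RUUUUUU (positions: [(0, 0), (1, 0), (1, 1), (1, 2), (1, 3), (1, 4), (1, 5), (1, 6)])
Fold: move[3]->R => RUURUUU (positions: [(0, 0), (1, 0), (1, 1), (1, 2), (2, 2), (2, 3), (2, 4), (2, 5)])
Fold: move[3]->L => RUULUUU (positions: [(0, 0), (1, 0), (1, 1), (1, 2), (0, 2), (0, 3), (0, 4), (0, 5)])

Answer: (0,0) (1,0) (1,1) (1,2) (0,2) (0,3) (0,4) (0,5)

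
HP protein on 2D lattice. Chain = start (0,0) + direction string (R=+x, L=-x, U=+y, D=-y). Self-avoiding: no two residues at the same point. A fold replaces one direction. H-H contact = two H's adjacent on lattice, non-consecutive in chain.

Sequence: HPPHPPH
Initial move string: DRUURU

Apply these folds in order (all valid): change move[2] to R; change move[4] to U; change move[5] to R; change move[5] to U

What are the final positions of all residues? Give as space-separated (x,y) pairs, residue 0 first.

Answer: (0,0) (0,-1) (1,-1) (2,-1) (2,0) (2,1) (2,2)

Derivation:
Initial moves: DRUURU
Fold: move[2]->R => DRRURU (positions: [(0, 0), (0, -1), (1, -1), (2, -1), (2, 0), (3, 0), (3, 1)])
Fold: move[4]->U => DRRUUU (positions: [(0, 0), (0, -1), (1, -1), (2, -1), (2, 0), (2, 1), (2, 2)])
Fold: move[5]->R => DRRUUR (positions: [(0, 0), (0, -1), (1, -1), (2, -1), (2, 0), (2, 1), (3, 1)])
Fold: move[5]->U => DRRUUU (positions: [(0, 0), (0, -1), (1, -1), (2, -1), (2, 0), (2, 1), (2, 2)])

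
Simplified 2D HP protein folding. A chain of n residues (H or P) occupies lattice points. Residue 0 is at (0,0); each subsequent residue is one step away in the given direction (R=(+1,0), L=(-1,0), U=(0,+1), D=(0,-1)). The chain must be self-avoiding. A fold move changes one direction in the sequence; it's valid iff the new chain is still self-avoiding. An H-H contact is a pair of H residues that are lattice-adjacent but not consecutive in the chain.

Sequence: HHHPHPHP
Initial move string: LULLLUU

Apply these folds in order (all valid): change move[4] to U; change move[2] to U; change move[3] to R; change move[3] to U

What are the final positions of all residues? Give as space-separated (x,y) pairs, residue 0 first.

Initial moves: LULLLUU
Fold: move[4]->U => LULLUUU (positions: [(0, 0), (-1, 0), (-1, 1), (-2, 1), (-3, 1), (-3, 2), (-3, 3), (-3, 4)])
Fold: move[2]->U => LUULUUU (positions: [(0, 0), (-1, 0), (-1, 1), (-1, 2), (-2, 2), (-2, 3), (-2, 4), (-2, 5)])
Fold: move[3]->R => LUURUUU (positions: [(0, 0), (-1, 0), (-1, 1), (-1, 2), (0, 2), (0, 3), (0, 4), (0, 5)])
Fold: move[3]->U => LUUUUUU (positions: [(0, 0), (-1, 0), (-1, 1), (-1, 2), (-1, 3), (-1, 4), (-1, 5), (-1, 6)])

Answer: (0,0) (-1,0) (-1,1) (-1,2) (-1,3) (-1,4) (-1,5) (-1,6)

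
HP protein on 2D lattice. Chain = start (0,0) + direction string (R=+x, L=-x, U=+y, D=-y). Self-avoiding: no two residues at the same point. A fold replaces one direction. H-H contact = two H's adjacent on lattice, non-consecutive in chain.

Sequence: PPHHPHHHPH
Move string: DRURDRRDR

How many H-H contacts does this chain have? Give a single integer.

Positions: [(0, 0), (0, -1), (1, -1), (1, 0), (2, 0), (2, -1), (3, -1), (4, -1), (4, -2), (5, -2)]
H-H contact: residue 2 @(1,-1) - residue 5 @(2, -1)

Answer: 1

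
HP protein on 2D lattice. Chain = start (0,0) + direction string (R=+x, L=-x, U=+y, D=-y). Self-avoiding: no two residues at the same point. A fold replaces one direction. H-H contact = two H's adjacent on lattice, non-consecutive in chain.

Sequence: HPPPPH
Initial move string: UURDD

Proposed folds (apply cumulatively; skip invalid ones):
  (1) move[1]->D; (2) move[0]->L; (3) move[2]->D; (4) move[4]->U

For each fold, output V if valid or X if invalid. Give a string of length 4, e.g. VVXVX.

Initial: UURDD -> [(0, 0), (0, 1), (0, 2), (1, 2), (1, 1), (1, 0)]
Fold 1: move[1]->D => UDRDD INVALID (collision), skipped
Fold 2: move[0]->L => LURDD INVALID (collision), skipped
Fold 3: move[2]->D => UUDDD INVALID (collision), skipped
Fold 4: move[4]->U => UURDU INVALID (collision), skipped

Answer: XXXX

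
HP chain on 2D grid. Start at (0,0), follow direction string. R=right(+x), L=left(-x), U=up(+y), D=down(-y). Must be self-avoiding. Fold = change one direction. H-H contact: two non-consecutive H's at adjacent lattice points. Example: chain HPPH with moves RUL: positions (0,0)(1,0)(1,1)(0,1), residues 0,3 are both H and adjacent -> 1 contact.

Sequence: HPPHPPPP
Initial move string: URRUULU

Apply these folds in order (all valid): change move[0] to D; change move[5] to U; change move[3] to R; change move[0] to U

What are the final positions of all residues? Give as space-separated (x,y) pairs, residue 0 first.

Answer: (0,0) (0,1) (1,1) (2,1) (3,1) (3,2) (3,3) (3,4)

Derivation:
Initial moves: URRUULU
Fold: move[0]->D => DRRUULU (positions: [(0, 0), (0, -1), (1, -1), (2, -1), (2, 0), (2, 1), (1, 1), (1, 2)])
Fold: move[5]->U => DRRUUUU (positions: [(0, 0), (0, -1), (1, -1), (2, -1), (2, 0), (2, 1), (2, 2), (2, 3)])
Fold: move[3]->R => DRRRUUU (positions: [(0, 0), (0, -1), (1, -1), (2, -1), (3, -1), (3, 0), (3, 1), (3, 2)])
Fold: move[0]->U => URRRUUU (positions: [(0, 0), (0, 1), (1, 1), (2, 1), (3, 1), (3, 2), (3, 3), (3, 4)])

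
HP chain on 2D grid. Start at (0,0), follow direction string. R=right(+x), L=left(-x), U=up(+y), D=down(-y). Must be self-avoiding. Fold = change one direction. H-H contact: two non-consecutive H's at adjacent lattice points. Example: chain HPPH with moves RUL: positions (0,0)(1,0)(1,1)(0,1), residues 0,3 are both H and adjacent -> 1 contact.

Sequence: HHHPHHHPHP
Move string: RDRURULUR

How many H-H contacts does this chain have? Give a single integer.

Positions: [(0, 0), (1, 0), (1, -1), (2, -1), (2, 0), (3, 0), (3, 1), (2, 1), (2, 2), (3, 2)]
H-H contact: residue 1 @(1,0) - residue 4 @(2, 0)

Answer: 1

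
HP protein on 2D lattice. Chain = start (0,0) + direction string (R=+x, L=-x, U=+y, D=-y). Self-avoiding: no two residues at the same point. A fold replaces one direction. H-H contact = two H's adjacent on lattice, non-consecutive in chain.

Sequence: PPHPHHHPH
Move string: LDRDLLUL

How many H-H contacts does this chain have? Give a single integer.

Answer: 1

Derivation:
Positions: [(0, 0), (-1, 0), (-1, -1), (0, -1), (0, -2), (-1, -2), (-2, -2), (-2, -1), (-3, -1)]
H-H contact: residue 2 @(-1,-1) - residue 5 @(-1, -2)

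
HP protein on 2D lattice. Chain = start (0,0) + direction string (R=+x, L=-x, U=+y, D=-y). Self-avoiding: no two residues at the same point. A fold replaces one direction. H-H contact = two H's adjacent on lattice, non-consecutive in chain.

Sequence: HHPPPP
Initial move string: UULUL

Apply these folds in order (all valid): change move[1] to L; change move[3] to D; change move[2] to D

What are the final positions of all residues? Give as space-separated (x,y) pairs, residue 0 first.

Answer: (0,0) (0,1) (-1,1) (-1,0) (-1,-1) (-2,-1)

Derivation:
Initial moves: UULUL
Fold: move[1]->L => ULLUL (positions: [(0, 0), (0, 1), (-1, 1), (-2, 1), (-2, 2), (-3, 2)])
Fold: move[3]->D => ULLDL (positions: [(0, 0), (0, 1), (-1, 1), (-2, 1), (-2, 0), (-3, 0)])
Fold: move[2]->D => ULDDL (positions: [(0, 0), (0, 1), (-1, 1), (-1, 0), (-1, -1), (-2, -1)])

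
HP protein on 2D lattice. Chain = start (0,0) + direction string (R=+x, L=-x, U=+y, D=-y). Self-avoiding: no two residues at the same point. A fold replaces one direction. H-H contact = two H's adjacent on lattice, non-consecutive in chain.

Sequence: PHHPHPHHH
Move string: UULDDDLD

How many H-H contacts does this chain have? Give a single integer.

Positions: [(0, 0), (0, 1), (0, 2), (-1, 2), (-1, 1), (-1, 0), (-1, -1), (-2, -1), (-2, -2)]
H-H contact: residue 1 @(0,1) - residue 4 @(-1, 1)

Answer: 1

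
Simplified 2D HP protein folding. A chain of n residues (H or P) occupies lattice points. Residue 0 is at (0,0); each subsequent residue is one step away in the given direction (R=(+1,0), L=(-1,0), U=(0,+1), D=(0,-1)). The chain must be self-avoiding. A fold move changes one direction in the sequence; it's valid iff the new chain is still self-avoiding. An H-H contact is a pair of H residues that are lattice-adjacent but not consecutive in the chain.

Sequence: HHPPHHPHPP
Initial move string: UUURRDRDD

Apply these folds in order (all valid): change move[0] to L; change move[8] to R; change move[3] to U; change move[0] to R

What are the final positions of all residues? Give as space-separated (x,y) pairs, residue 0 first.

Initial moves: UUURRDRDD
Fold: move[0]->L => LUURRDRDD (positions: [(0, 0), (-1, 0), (-1, 1), (-1, 2), (0, 2), (1, 2), (1, 1), (2, 1), (2, 0), (2, -1)])
Fold: move[8]->R => LUURRDRDR (positions: [(0, 0), (-1, 0), (-1, 1), (-1, 2), (0, 2), (1, 2), (1, 1), (2, 1), (2, 0), (3, 0)])
Fold: move[3]->U => LUUURDRDR (positions: [(0, 0), (-1, 0), (-1, 1), (-1, 2), (-1, 3), (0, 3), (0, 2), (1, 2), (1, 1), (2, 1)])
Fold: move[0]->R => RUUURDRDR (positions: [(0, 0), (1, 0), (1, 1), (1, 2), (1, 3), (2, 3), (2, 2), (3, 2), (3, 1), (4, 1)])

Answer: (0,0) (1,0) (1,1) (1,2) (1,3) (2,3) (2,2) (3,2) (3,1) (4,1)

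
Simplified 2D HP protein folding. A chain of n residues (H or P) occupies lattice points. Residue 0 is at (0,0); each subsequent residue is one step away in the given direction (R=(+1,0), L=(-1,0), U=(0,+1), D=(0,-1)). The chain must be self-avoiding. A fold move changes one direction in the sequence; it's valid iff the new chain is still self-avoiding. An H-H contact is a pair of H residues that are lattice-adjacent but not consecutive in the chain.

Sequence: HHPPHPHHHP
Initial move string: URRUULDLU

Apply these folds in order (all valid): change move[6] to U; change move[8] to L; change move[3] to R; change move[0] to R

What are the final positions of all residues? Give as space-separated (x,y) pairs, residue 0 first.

Answer: (0,0) (1,0) (2,0) (3,0) (4,0) (4,1) (3,1) (3,2) (2,2) (1,2)

Derivation:
Initial moves: URRUULDLU
Fold: move[6]->U => URRUULULU (positions: [(0, 0), (0, 1), (1, 1), (2, 1), (2, 2), (2, 3), (1, 3), (1, 4), (0, 4), (0, 5)])
Fold: move[8]->L => URRUULULL (positions: [(0, 0), (0, 1), (1, 1), (2, 1), (2, 2), (2, 3), (1, 3), (1, 4), (0, 4), (-1, 4)])
Fold: move[3]->R => URRRULULL (positions: [(0, 0), (0, 1), (1, 1), (2, 1), (3, 1), (3, 2), (2, 2), (2, 3), (1, 3), (0, 3)])
Fold: move[0]->R => RRRRULULL (positions: [(0, 0), (1, 0), (2, 0), (3, 0), (4, 0), (4, 1), (3, 1), (3, 2), (2, 2), (1, 2)])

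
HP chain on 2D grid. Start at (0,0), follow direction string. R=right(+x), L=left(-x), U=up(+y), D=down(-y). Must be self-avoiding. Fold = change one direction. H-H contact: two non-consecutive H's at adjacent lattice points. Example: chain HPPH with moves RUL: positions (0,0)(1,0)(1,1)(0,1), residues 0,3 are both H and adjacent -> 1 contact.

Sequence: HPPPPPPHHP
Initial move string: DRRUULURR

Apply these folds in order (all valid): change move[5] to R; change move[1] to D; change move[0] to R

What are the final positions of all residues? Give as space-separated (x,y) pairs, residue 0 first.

Answer: (0,0) (1,0) (1,-1) (2,-1) (2,0) (2,1) (3,1) (3,2) (4,2) (5,2)

Derivation:
Initial moves: DRRUULURR
Fold: move[5]->R => DRRUURURR (positions: [(0, 0), (0, -1), (1, -1), (2, -1), (2, 0), (2, 1), (3, 1), (3, 2), (4, 2), (5, 2)])
Fold: move[1]->D => DDRUURURR (positions: [(0, 0), (0, -1), (0, -2), (1, -2), (1, -1), (1, 0), (2, 0), (2, 1), (3, 1), (4, 1)])
Fold: move[0]->R => RDRUURURR (positions: [(0, 0), (1, 0), (1, -1), (2, -1), (2, 0), (2, 1), (3, 1), (3, 2), (4, 2), (5, 2)])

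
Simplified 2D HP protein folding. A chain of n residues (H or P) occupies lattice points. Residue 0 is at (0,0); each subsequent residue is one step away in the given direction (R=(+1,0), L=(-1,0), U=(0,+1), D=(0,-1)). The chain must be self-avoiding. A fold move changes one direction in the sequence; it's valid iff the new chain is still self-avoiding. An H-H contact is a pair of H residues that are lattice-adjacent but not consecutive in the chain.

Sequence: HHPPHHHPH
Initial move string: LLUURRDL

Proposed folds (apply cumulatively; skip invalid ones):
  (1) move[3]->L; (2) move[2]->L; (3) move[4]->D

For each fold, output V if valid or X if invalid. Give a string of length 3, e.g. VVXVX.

Answer: XXX

Derivation:
Initial: LLUURRDL -> [(0, 0), (-1, 0), (-2, 0), (-2, 1), (-2, 2), (-1, 2), (0, 2), (0, 1), (-1, 1)]
Fold 1: move[3]->L => LLULRRDL INVALID (collision), skipped
Fold 2: move[2]->L => LLLURRDL INVALID (collision), skipped
Fold 3: move[4]->D => LLUUDRDL INVALID (collision), skipped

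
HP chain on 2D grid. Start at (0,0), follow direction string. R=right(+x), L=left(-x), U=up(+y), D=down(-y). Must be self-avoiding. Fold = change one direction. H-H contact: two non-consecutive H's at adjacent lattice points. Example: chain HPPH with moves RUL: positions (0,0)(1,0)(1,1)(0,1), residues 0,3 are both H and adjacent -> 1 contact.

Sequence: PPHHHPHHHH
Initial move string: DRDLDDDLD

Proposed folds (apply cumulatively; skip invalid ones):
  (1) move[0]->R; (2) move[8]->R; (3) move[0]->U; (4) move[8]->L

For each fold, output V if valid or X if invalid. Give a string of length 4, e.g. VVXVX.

Answer: VXXV

Derivation:
Initial: DRDLDDDLD -> [(0, 0), (0, -1), (1, -1), (1, -2), (0, -2), (0, -3), (0, -4), (0, -5), (-1, -5), (-1, -6)]
Fold 1: move[0]->R => RRDLDDDLD VALID
Fold 2: move[8]->R => RRDLDDDLR INVALID (collision), skipped
Fold 3: move[0]->U => URDLDDDLD INVALID (collision), skipped
Fold 4: move[8]->L => RRDLDDDLL VALID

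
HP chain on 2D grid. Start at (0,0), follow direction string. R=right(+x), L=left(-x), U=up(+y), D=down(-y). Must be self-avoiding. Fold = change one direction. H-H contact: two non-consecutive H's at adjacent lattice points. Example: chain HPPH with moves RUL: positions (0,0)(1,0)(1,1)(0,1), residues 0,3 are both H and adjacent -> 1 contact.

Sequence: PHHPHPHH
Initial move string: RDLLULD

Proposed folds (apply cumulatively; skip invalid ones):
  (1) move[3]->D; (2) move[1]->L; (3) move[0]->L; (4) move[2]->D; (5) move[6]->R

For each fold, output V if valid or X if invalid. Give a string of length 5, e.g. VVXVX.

Answer: XXVVX

Derivation:
Initial: RDLLULD -> [(0, 0), (1, 0), (1, -1), (0, -1), (-1, -1), (-1, 0), (-2, 0), (-2, -1)]
Fold 1: move[3]->D => RDLDULD INVALID (collision), skipped
Fold 2: move[1]->L => RLLLULD INVALID (collision), skipped
Fold 3: move[0]->L => LDLLULD VALID
Fold 4: move[2]->D => LDDLULD VALID
Fold 5: move[6]->R => LDDLULR INVALID (collision), skipped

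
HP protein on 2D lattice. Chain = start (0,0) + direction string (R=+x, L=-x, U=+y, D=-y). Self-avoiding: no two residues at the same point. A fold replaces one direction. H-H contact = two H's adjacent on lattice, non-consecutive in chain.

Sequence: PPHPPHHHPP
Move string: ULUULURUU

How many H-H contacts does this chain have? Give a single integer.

Answer: 0

Derivation:
Positions: [(0, 0), (0, 1), (-1, 1), (-1, 2), (-1, 3), (-2, 3), (-2, 4), (-1, 4), (-1, 5), (-1, 6)]
No H-H contacts found.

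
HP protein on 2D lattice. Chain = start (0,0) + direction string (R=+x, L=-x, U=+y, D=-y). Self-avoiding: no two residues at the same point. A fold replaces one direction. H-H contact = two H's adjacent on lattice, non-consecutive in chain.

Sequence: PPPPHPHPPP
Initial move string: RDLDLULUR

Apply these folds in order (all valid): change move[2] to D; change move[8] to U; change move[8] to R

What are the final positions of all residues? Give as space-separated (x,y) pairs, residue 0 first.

Answer: (0,0) (1,0) (1,-1) (1,-2) (1,-3) (0,-3) (0,-2) (-1,-2) (-1,-1) (0,-1)

Derivation:
Initial moves: RDLDLULUR
Fold: move[2]->D => RDDDLULUR (positions: [(0, 0), (1, 0), (1, -1), (1, -2), (1, -3), (0, -3), (0, -2), (-1, -2), (-1, -1), (0, -1)])
Fold: move[8]->U => RDDDLULUU (positions: [(0, 0), (1, 0), (1, -1), (1, -2), (1, -3), (0, -3), (0, -2), (-1, -2), (-1, -1), (-1, 0)])
Fold: move[8]->R => RDDDLULUR (positions: [(0, 0), (1, 0), (1, -1), (1, -2), (1, -3), (0, -3), (0, -2), (-1, -2), (-1, -1), (0, -1)])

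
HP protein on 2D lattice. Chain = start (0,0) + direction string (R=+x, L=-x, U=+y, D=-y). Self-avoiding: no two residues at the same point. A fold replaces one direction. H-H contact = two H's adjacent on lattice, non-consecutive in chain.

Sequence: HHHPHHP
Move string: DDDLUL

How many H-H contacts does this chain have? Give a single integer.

Positions: [(0, 0), (0, -1), (0, -2), (0, -3), (-1, -3), (-1, -2), (-2, -2)]
H-H contact: residue 2 @(0,-2) - residue 5 @(-1, -2)

Answer: 1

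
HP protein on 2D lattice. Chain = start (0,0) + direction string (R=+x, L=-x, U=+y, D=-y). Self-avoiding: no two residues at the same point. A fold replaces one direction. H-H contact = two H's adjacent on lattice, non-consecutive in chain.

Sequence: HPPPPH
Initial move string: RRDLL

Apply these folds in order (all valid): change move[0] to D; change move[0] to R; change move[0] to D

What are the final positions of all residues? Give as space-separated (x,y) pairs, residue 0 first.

Answer: (0,0) (0,-1) (1,-1) (1,-2) (0,-2) (-1,-2)

Derivation:
Initial moves: RRDLL
Fold: move[0]->D => DRDLL (positions: [(0, 0), (0, -1), (1, -1), (1, -2), (0, -2), (-1, -2)])
Fold: move[0]->R => RRDLL (positions: [(0, 0), (1, 0), (2, 0), (2, -1), (1, -1), (0, -1)])
Fold: move[0]->D => DRDLL (positions: [(0, 0), (0, -1), (1, -1), (1, -2), (0, -2), (-1, -2)])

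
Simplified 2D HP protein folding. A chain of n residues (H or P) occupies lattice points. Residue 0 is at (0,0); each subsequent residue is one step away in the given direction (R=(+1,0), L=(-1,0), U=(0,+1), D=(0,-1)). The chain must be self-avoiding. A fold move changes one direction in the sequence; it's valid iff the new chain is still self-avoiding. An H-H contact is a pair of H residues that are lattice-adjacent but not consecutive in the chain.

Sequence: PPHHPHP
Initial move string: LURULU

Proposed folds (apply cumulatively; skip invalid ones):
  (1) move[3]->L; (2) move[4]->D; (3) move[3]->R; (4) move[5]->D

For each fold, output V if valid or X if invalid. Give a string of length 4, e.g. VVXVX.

Answer: XXXX

Derivation:
Initial: LURULU -> [(0, 0), (-1, 0), (-1, 1), (0, 1), (0, 2), (-1, 2), (-1, 3)]
Fold 1: move[3]->L => LURLLU INVALID (collision), skipped
Fold 2: move[4]->D => LURUDU INVALID (collision), skipped
Fold 3: move[3]->R => LURRLU INVALID (collision), skipped
Fold 4: move[5]->D => LURULD INVALID (collision), skipped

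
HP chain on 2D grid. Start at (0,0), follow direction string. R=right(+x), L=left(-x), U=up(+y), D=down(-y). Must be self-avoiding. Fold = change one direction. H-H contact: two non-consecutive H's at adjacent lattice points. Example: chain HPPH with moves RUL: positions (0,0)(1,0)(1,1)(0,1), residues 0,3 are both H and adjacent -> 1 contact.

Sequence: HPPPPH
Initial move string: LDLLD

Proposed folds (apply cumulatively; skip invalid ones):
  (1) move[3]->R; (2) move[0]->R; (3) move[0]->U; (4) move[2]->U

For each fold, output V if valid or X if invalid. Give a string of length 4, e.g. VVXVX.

Initial: LDLLD -> [(0, 0), (-1, 0), (-1, -1), (-2, -1), (-3, -1), (-3, -2)]
Fold 1: move[3]->R => LDLRD INVALID (collision), skipped
Fold 2: move[0]->R => RDLLD VALID
Fold 3: move[0]->U => UDLLD INVALID (collision), skipped
Fold 4: move[2]->U => RDULD INVALID (collision), skipped

Answer: XVXX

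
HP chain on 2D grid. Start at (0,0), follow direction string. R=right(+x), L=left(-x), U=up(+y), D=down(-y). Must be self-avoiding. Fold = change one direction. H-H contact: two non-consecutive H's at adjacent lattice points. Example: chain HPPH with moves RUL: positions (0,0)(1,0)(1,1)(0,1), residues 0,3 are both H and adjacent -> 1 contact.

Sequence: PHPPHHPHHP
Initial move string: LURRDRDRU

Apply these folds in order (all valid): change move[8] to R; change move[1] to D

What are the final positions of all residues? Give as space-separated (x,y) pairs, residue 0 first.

Initial moves: LURRDRDRU
Fold: move[8]->R => LURRDRDRR (positions: [(0, 0), (-1, 0), (-1, 1), (0, 1), (1, 1), (1, 0), (2, 0), (2, -1), (3, -1), (4, -1)])
Fold: move[1]->D => LDRRDRDRR (positions: [(0, 0), (-1, 0), (-1, -1), (0, -1), (1, -1), (1, -2), (2, -2), (2, -3), (3, -3), (4, -3)])

Answer: (0,0) (-1,0) (-1,-1) (0,-1) (1,-1) (1,-2) (2,-2) (2,-3) (3,-3) (4,-3)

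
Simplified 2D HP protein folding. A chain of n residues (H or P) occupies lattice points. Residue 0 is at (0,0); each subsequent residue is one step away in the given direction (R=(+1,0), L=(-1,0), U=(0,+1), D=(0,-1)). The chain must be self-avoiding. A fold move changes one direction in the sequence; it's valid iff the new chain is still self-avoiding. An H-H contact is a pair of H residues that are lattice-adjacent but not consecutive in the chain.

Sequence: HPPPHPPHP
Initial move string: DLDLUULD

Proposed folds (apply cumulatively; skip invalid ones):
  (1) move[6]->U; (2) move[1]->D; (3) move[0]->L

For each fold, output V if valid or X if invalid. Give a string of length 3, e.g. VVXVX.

Initial: DLDLUULD -> [(0, 0), (0, -1), (-1, -1), (-1, -2), (-2, -2), (-2, -1), (-2, 0), (-3, 0), (-3, -1)]
Fold 1: move[6]->U => DLDLUUUD INVALID (collision), skipped
Fold 2: move[1]->D => DDDLUULD VALID
Fold 3: move[0]->L => LDDLUULD VALID

Answer: XVV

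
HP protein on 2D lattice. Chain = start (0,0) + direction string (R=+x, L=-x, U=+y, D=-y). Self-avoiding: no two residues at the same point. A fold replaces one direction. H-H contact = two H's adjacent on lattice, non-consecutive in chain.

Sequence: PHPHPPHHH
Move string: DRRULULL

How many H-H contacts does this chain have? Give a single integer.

Answer: 0

Derivation:
Positions: [(0, 0), (0, -1), (1, -1), (2, -1), (2, 0), (1, 0), (1, 1), (0, 1), (-1, 1)]
No H-H contacts found.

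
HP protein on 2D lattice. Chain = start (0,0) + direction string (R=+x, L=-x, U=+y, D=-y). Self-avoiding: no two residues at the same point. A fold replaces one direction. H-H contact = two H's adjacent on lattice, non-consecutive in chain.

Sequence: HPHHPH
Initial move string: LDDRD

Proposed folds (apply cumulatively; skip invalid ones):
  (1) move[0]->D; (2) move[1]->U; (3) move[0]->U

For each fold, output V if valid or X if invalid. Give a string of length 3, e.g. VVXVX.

Answer: VXX

Derivation:
Initial: LDDRD -> [(0, 0), (-1, 0), (-1, -1), (-1, -2), (0, -2), (0, -3)]
Fold 1: move[0]->D => DDDRD VALID
Fold 2: move[1]->U => DUDRD INVALID (collision), skipped
Fold 3: move[0]->U => UDDRD INVALID (collision), skipped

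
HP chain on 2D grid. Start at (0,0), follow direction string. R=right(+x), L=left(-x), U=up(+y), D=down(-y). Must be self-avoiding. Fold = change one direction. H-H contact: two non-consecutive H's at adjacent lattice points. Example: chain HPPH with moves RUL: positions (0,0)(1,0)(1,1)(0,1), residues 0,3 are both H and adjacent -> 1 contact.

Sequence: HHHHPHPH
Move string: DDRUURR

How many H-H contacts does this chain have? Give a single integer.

Positions: [(0, 0), (0, -1), (0, -2), (1, -2), (1, -1), (1, 0), (2, 0), (3, 0)]
H-H contact: residue 0 @(0,0) - residue 5 @(1, 0)

Answer: 1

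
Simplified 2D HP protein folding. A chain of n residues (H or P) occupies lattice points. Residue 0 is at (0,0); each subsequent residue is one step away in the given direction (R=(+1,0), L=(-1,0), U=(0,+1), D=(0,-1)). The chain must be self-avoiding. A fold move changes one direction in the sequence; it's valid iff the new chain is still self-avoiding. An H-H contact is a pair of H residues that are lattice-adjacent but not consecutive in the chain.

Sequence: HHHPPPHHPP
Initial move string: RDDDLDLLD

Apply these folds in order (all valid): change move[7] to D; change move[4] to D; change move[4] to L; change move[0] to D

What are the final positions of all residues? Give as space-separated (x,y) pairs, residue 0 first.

Initial moves: RDDDLDLLD
Fold: move[7]->D => RDDDLDLDD (positions: [(0, 0), (1, 0), (1, -1), (1, -2), (1, -3), (0, -3), (0, -4), (-1, -4), (-1, -5), (-1, -6)])
Fold: move[4]->D => RDDDDDLDD (positions: [(0, 0), (1, 0), (1, -1), (1, -2), (1, -3), (1, -4), (1, -5), (0, -5), (0, -6), (0, -7)])
Fold: move[4]->L => RDDDLDLDD (positions: [(0, 0), (1, 0), (1, -1), (1, -2), (1, -3), (0, -3), (0, -4), (-1, -4), (-1, -5), (-1, -6)])
Fold: move[0]->D => DDDDLDLDD (positions: [(0, 0), (0, -1), (0, -2), (0, -3), (0, -4), (-1, -4), (-1, -5), (-2, -5), (-2, -6), (-2, -7)])

Answer: (0,0) (0,-1) (0,-2) (0,-3) (0,-4) (-1,-4) (-1,-5) (-2,-5) (-2,-6) (-2,-7)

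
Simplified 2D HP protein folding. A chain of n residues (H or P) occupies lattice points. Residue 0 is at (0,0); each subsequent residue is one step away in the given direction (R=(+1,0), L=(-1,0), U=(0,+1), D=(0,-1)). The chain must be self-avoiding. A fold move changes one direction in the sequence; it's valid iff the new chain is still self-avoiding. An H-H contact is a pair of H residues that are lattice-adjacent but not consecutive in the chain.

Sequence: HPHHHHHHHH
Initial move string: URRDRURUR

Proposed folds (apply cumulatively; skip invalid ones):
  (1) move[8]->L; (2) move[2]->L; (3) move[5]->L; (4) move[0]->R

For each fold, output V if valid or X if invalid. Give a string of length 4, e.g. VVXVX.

Answer: VXXV

Derivation:
Initial: URRDRURUR -> [(0, 0), (0, 1), (1, 1), (2, 1), (2, 0), (3, 0), (3, 1), (4, 1), (4, 2), (5, 2)]
Fold 1: move[8]->L => URRDRURUL VALID
Fold 2: move[2]->L => URLDRURUL INVALID (collision), skipped
Fold 3: move[5]->L => URRDRLRUL INVALID (collision), skipped
Fold 4: move[0]->R => RRRDRURUL VALID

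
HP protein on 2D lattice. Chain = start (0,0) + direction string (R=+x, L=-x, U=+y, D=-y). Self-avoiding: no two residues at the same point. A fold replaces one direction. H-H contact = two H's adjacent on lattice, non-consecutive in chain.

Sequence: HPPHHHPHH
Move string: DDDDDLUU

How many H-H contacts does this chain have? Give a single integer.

Positions: [(0, 0), (0, -1), (0, -2), (0, -3), (0, -4), (0, -5), (-1, -5), (-1, -4), (-1, -3)]
H-H contact: residue 3 @(0,-3) - residue 8 @(-1, -3)
H-H contact: residue 4 @(0,-4) - residue 7 @(-1, -4)

Answer: 2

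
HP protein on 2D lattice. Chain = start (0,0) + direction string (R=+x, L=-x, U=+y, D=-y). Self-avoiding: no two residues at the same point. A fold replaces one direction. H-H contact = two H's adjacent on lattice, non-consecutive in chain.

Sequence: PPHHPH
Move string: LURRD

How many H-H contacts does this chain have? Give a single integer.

Positions: [(0, 0), (-1, 0), (-1, 1), (0, 1), (1, 1), (1, 0)]
No H-H contacts found.

Answer: 0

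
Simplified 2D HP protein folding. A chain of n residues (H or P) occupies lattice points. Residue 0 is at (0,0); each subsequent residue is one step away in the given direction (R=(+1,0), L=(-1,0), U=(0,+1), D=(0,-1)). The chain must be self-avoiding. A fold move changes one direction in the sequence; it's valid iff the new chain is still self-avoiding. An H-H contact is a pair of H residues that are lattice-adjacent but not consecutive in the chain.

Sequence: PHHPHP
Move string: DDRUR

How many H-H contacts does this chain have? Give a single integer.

Answer: 1

Derivation:
Positions: [(0, 0), (0, -1), (0, -2), (1, -2), (1, -1), (2, -1)]
H-H contact: residue 1 @(0,-1) - residue 4 @(1, -1)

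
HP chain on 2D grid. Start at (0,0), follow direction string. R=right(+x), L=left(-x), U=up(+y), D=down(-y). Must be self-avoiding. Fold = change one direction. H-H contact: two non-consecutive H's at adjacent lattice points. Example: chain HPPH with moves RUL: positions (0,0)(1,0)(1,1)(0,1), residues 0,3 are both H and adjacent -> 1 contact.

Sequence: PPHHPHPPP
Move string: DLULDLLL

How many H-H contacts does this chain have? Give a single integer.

Answer: 1

Derivation:
Positions: [(0, 0), (0, -1), (-1, -1), (-1, 0), (-2, 0), (-2, -1), (-3, -1), (-4, -1), (-5, -1)]
H-H contact: residue 2 @(-1,-1) - residue 5 @(-2, -1)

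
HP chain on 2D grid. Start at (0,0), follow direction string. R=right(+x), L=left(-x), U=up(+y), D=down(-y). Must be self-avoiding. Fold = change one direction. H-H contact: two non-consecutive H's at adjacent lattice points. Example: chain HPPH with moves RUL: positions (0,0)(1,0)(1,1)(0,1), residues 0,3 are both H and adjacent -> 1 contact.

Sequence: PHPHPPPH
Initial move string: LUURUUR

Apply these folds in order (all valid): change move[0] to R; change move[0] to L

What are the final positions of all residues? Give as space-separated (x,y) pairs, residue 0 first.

Initial moves: LUURUUR
Fold: move[0]->R => RUURUUR (positions: [(0, 0), (1, 0), (1, 1), (1, 2), (2, 2), (2, 3), (2, 4), (3, 4)])
Fold: move[0]->L => LUURUUR (positions: [(0, 0), (-1, 0), (-1, 1), (-1, 2), (0, 2), (0, 3), (0, 4), (1, 4)])

Answer: (0,0) (-1,0) (-1,1) (-1,2) (0,2) (0,3) (0,4) (1,4)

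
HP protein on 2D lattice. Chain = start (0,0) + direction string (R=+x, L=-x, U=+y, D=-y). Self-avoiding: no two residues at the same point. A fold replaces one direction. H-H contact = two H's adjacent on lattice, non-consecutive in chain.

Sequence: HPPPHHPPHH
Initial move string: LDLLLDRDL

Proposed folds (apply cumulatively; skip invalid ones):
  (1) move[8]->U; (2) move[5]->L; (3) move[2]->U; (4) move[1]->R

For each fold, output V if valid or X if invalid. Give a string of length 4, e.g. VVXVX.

Initial: LDLLLDRDL -> [(0, 0), (-1, 0), (-1, -1), (-2, -1), (-3, -1), (-4, -1), (-4, -2), (-3, -2), (-3, -3), (-4, -3)]
Fold 1: move[8]->U => LDLLLDRDU INVALID (collision), skipped
Fold 2: move[5]->L => LDLLLLRDL INVALID (collision), skipped
Fold 3: move[2]->U => LDULLDRDL INVALID (collision), skipped
Fold 4: move[1]->R => LRLLLDRDL INVALID (collision), skipped

Answer: XXXX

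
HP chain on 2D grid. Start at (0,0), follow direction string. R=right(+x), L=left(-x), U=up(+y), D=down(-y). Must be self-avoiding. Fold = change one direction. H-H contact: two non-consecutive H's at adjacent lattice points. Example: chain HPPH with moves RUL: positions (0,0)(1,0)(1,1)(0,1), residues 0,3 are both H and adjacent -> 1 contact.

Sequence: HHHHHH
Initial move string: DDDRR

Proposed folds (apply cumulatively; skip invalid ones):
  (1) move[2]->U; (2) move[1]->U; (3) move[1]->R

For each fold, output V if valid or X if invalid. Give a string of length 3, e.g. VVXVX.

Answer: XXV

Derivation:
Initial: DDDRR -> [(0, 0), (0, -1), (0, -2), (0, -3), (1, -3), (2, -3)]
Fold 1: move[2]->U => DDURR INVALID (collision), skipped
Fold 2: move[1]->U => DUDRR INVALID (collision), skipped
Fold 3: move[1]->R => DRDRR VALID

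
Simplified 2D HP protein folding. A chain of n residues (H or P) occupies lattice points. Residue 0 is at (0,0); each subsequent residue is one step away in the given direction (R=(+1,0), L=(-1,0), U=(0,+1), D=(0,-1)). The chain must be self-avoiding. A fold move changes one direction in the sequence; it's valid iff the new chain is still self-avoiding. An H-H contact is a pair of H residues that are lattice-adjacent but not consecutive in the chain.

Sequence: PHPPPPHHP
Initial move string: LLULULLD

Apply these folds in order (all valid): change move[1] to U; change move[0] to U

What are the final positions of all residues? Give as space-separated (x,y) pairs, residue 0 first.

Answer: (0,0) (0,1) (0,2) (0,3) (-1,3) (-1,4) (-2,4) (-3,4) (-3,3)

Derivation:
Initial moves: LLULULLD
Fold: move[1]->U => LUULULLD (positions: [(0, 0), (-1, 0), (-1, 1), (-1, 2), (-2, 2), (-2, 3), (-3, 3), (-4, 3), (-4, 2)])
Fold: move[0]->U => UUULULLD (positions: [(0, 0), (0, 1), (0, 2), (0, 3), (-1, 3), (-1, 4), (-2, 4), (-3, 4), (-3, 3)])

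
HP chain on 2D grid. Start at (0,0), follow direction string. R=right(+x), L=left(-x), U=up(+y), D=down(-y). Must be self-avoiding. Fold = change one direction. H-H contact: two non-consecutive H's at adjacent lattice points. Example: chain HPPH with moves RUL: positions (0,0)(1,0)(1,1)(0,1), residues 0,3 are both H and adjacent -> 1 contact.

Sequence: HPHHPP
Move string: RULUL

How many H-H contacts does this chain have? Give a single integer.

Answer: 1

Derivation:
Positions: [(0, 0), (1, 0), (1, 1), (0, 1), (0, 2), (-1, 2)]
H-H contact: residue 0 @(0,0) - residue 3 @(0, 1)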